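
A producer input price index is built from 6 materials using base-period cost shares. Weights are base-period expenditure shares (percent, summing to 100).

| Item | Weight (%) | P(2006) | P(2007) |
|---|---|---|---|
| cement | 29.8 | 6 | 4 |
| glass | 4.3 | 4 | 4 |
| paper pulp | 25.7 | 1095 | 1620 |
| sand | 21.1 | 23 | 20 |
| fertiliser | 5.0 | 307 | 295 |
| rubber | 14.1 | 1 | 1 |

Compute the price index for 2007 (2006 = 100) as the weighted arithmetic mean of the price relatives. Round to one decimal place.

99.4

cement: 29.8 × (4/6) = 29.8 × 0.666667 = 19.8667
glass: 4.3 × (4/4) = 4.3 × 1.000000 = 4.3000
paper pulp: 25.7 × (1620/1095) = 25.7 × 1.479452 = 38.0219
sand: 21.1 × (20/23) = 21.1 × 0.869565 = 18.3478
fertiliser: 5.0 × (295/307) = 5.0 × 0.960912 = 4.8046
rubber: 14.1 × (1/1) = 14.1 × 1.000000 = 14.1000
Index = Σ wᵢ·(p₁ᵢ/p₀ᵢ) = 19.8667 + 4.3000 + 38.0219 + 18.3478 + 4.8046 + 14.1000 = 99.4410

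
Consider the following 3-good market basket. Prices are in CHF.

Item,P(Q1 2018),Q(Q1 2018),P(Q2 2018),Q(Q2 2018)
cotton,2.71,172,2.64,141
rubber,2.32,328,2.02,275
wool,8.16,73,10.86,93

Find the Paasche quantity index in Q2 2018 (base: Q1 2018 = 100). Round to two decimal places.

Paasche quantity index uses current-period prices as weights.
ΣP(Q2 2018)·Q(Q2 2018) = 2.64×141 + 2.02×275 + 10.86×93 = 372.24 + 555.5 + 1009.98 = 1937.72
ΣP(Q2 2018)·Q(Q1 2018) = 2.64×172 + 2.02×328 + 10.86×73 = 454.08 + 662.56 + 792.78 = 1909.42
Index = 1937.72 / 1909.42 × 100 = 101.4821

101.48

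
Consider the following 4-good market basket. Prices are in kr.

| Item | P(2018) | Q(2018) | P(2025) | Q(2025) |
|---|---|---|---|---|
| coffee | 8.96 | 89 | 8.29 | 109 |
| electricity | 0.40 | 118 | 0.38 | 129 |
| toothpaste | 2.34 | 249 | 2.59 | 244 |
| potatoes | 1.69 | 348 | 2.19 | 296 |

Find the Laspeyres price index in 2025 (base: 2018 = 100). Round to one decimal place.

108.6

Laspeyres price index uses base-period quantities as weights.
ΣP(2025)·Q(2018) = 8.29×89 + 0.38×118 + 2.59×249 + 2.19×348 = 737.81 + 44.84 + 644.91 + 762.12 = 2189.68
ΣP(2018)·Q(2018) = 8.96×89 + 0.40×118 + 2.34×249 + 1.69×348 = 797.44 + 47.2 + 582.66 + 588.12 = 2015.42
Index = 2189.68 / 2015.42 × 100 = 108.6463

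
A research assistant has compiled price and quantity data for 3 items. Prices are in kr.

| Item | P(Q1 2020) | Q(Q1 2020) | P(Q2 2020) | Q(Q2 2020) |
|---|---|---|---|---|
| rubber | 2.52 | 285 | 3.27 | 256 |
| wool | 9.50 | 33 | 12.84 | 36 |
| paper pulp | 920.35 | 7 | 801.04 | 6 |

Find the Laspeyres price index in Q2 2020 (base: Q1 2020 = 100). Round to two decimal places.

93.16

Laspeyres price index uses base-period quantities as weights.
ΣP(Q2 2020)·Q(Q1 2020) = 3.27×285 + 12.84×33 + 801.04×7 = 931.95 + 423.72 + 5607.28 = 6962.95
ΣP(Q1 2020)·Q(Q1 2020) = 2.52×285 + 9.50×33 + 920.35×7 = 718.2 + 313.5 + 6442.45 = 7474.15
Index = 6962.95 / 7474.15 × 100 = 93.1604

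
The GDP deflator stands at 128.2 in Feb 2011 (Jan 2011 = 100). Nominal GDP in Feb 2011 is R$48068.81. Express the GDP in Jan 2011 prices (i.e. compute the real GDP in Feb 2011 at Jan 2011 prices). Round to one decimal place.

Real = Nominal ÷ (Index/100) = 48068.81 ÷ (128.2/100)
     = 48068.81 ÷ 1.282 = 37495.1716

37495.2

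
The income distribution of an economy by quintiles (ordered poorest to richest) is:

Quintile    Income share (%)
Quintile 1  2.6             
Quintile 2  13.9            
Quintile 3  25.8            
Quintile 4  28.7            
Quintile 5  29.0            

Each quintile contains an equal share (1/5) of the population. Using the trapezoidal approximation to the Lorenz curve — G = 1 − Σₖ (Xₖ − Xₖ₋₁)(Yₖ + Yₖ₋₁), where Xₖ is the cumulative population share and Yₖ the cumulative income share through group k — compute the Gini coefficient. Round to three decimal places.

0.270

Cumulative income shares Yₖ: 0.0260, 0.1650, 0.4230, 0.7100, 1.0000
Σ (Xₖ−Xₖ₋₁)(Yₖ+Yₖ₋₁) = (1/5)(0.0260+0.0000) + (1/5)(0.1650+0.0260) + (1/5)(0.4230+0.1650) + (1/5)(0.7100+0.4230) + (1/5)(1.0000+0.7100)
  = 0.0052 + 0.0382 + 0.1176 + 0.2266 + 0.3420 = 0.7296
G = 1 − 0.7296 = 0.2704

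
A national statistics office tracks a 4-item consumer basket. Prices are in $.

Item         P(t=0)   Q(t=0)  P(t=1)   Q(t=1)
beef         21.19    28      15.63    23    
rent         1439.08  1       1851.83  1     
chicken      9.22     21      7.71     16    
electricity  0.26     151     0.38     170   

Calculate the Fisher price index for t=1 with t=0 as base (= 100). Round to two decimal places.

Laspeyres component (base-period weights):
ΣP(t=1)Q(t=0) = 15.63×28 + 1851.83×1 + 7.71×21 + 0.38×151 = 437.64 + 1851.83 + 161.91 + 57.38 = 2508.76
ΣP(t=0)Q(t=0) = 21.19×28 + 1439.08×1 + 9.22×21 + 0.26×151 = 593.32 + 1439.08 + 193.62 + 39.26 = 2265.28
L = 2508.76 / 2265.28 × 100 = 110.7483
Paasche component (current-period weights):
ΣP(t=1)Q(t=1) = 15.63×23 + 1851.83×1 + 7.71×16 + 0.38×170 = 359.49 + 1851.83 + 123.36 + 64.6 = 2399.28
ΣP(t=0)Q(t=1) = 21.19×23 + 1439.08×1 + 9.22×16 + 0.26×170 = 487.37 + 1439.08 + 147.52 + 44.2 = 2118.17
P = 2399.28 / 2118.17 × 100 = 113.2714
Fisher = √(L × P) = √(110.7483 × 113.2714) = 112.0027

112.00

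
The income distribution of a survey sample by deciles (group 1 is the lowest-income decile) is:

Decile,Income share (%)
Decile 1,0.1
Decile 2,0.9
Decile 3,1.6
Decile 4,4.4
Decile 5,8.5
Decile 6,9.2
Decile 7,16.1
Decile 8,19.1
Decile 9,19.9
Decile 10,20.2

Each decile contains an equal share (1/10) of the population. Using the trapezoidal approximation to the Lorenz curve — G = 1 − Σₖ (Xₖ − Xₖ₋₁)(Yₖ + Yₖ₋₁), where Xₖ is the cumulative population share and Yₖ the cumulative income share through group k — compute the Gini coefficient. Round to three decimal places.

Cumulative income shares Yₖ: 0.0010, 0.0100, 0.0260, 0.0700, 0.1550, 0.2470, 0.4080, 0.5990, 0.7980, 1.0000
Σ (Xₖ−Xₖ₋₁)(Yₖ+Yₖ₋₁) = (1/10)(0.0010+0.0000) + (1/10)(0.0100+0.0010) + (1/10)(0.0260+0.0100) + (1/10)(0.0700+0.0260) + (1/10)(0.1550+0.0700) + (1/10)(0.2470+0.1550) + (1/10)(0.4080+0.2470) + (1/10)(0.5990+0.4080) + (1/10)(0.7980+0.5990) + (1/10)(1.0000+0.7980)
  = 0.0001 + 0.0011 + 0.0036 + 0.0096 + 0.0225 + 0.0402 + 0.0655 + 0.1007 + 0.1397 + 0.1798 = 0.5628
G = 1 − 0.5628 = 0.4372

0.437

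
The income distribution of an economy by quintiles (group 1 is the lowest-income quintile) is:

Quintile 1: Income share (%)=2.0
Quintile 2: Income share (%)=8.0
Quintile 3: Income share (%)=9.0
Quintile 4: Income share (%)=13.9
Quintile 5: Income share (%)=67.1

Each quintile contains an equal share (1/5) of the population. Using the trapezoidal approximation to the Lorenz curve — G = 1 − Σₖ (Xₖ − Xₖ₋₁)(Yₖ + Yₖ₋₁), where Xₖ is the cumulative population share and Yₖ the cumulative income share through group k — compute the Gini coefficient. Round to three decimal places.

Cumulative income shares Yₖ: 0.0200, 0.1000, 0.1900, 0.3290, 1.0000
Σ (Xₖ−Xₖ₋₁)(Yₖ+Yₖ₋₁) = (1/5)(0.0200+0.0000) + (1/5)(0.1000+0.0200) + (1/5)(0.1900+0.1000) + (1/5)(0.3290+0.1900) + (1/5)(1.0000+0.3290)
  = 0.0040 + 0.0240 + 0.0580 + 0.1038 + 0.2658 = 0.4556
G = 1 − 0.4556 = 0.5444

0.544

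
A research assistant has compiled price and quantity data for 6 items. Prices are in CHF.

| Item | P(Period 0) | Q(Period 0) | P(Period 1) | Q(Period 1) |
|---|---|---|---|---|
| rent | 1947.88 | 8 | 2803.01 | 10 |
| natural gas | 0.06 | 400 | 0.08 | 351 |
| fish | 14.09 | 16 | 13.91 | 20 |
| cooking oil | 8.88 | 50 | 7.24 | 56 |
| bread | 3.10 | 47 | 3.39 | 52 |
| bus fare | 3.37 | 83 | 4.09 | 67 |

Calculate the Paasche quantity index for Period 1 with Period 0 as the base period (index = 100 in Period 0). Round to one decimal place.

124.0

Paasche quantity index uses current-period prices as weights.
ΣP(Period 1)·Q(Period 1) = 2803.01×10 + 0.08×351 + 13.91×20 + 7.24×56 + 3.39×52 + 4.09×67 = 28030.1 + 28.08 + 278.2 + 405.44 + 176.28 + 274.03 = 29192.13
ΣP(Period 1)·Q(Period 0) = 2803.01×8 + 0.08×400 + 13.91×16 + 7.24×50 + 3.39×47 + 4.09×83 = 22424.08 + 32 + 222.56 + 362 + 159.33 + 339.47 = 23539.44
Index = 29192.13 / 23539.44 × 100 = 124.0137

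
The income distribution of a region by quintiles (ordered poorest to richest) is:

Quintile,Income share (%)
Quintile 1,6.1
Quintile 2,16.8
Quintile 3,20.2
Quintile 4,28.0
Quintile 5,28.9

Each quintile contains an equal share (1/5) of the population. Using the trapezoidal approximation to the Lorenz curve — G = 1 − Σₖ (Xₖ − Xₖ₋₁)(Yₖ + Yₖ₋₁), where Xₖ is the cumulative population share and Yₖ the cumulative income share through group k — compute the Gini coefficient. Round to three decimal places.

0.227

Cumulative income shares Yₖ: 0.0610, 0.2290, 0.4310, 0.7110, 1.0000
Σ (Xₖ−Xₖ₋₁)(Yₖ+Yₖ₋₁) = (1/5)(0.0610+0.0000) + (1/5)(0.2290+0.0610) + (1/5)(0.4310+0.2290) + (1/5)(0.7110+0.4310) + (1/5)(1.0000+0.7110)
  = 0.0122 + 0.0580 + 0.1320 + 0.2284 + 0.3422 = 0.7728
G = 1 − 0.7728 = 0.2272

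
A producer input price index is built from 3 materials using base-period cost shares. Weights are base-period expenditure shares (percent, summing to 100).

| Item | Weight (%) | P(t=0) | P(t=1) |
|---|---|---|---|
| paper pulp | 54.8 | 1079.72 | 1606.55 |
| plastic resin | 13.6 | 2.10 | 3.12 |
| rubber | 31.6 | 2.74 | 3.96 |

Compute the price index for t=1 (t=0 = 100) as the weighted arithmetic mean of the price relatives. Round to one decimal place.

paper pulp: 54.8 × (1606.55/1079.72) = 54.8 × 1.487932 = 81.5387
plastic resin: 13.6 × (3.12/2.10) = 13.6 × 1.485714 = 20.2057
rubber: 31.6 × (3.96/2.74) = 31.6 × 1.445255 = 45.6701
Index = Σ wᵢ·(p₁ᵢ/p₀ᵢ) = 81.5387 + 20.2057 + 45.6701 = 147.4145

147.4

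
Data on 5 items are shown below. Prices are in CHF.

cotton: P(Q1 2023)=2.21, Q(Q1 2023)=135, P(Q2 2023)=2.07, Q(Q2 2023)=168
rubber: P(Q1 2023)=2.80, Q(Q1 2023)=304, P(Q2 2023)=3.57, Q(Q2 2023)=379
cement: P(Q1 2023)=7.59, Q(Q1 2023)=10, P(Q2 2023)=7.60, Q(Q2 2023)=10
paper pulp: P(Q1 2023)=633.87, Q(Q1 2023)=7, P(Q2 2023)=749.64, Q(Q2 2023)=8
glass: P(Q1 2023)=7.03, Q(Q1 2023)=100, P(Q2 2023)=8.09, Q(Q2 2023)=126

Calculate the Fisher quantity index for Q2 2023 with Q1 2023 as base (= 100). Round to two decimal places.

117.28

Laspeyres component (base-period weights):
ΣP(Q1 2023)Q(Q2 2023) = 2.21×168 + 2.80×379 + 7.59×10 + 633.87×8 + 7.03×126 = 371.28 + 1061.2 + 75.9 + 5070.96 + 885.78 = 7465.12
ΣP(Q1 2023)Q(Q1 2023) = 2.21×135 + 2.80×304 + 7.59×10 + 633.87×7 + 7.03×100 = 298.35 + 851.2 + 75.9 + 4437.09 + 703 = 6365.54
L = 7465.12 / 6365.54 × 100 = 117.2739
Paasche component (current-period weights):
ΣP(Q2 2023)Q(Q2 2023) = 2.07×168 + 3.57×379 + 7.60×10 + 749.64×8 + 8.09×126 = 347.76 + 1353.03 + 76 + 5997.12 + 1019.34 = 8793.25
ΣP(Q2 2023)Q(Q1 2023) = 2.07×135 + 3.57×304 + 7.60×10 + 749.64×7 + 8.09×100 = 279.45 + 1085.28 + 76 + 5247.48 + 809 = 7497.21
P = 8793.25 / 7497.21 × 100 = 117.2870
Fisher = √(L × P) = √(117.2739 × 117.2870) = 117.2805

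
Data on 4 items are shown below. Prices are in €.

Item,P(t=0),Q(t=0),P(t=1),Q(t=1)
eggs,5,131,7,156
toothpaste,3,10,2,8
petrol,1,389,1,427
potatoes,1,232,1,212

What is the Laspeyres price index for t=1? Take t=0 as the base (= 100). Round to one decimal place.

Laspeyres price index uses base-period quantities as weights.
ΣP(t=1)·Q(t=0) = 7×131 + 2×10 + 1×389 + 1×232 = 917 + 20 + 389 + 232 = 1558
ΣP(t=0)·Q(t=0) = 5×131 + 3×10 + 1×389 + 1×232 = 655 + 30 + 389 + 232 = 1306
Index = 1558 / 1306 × 100 = 119.2956

119.3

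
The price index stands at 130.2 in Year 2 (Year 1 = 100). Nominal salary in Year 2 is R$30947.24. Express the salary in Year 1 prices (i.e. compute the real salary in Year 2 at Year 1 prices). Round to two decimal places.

Real = Nominal ÷ (Index/100) = 30947.24 ÷ (130.2/100)
     = 30947.24 ÷ 1.302 = 23769.0015

23769.00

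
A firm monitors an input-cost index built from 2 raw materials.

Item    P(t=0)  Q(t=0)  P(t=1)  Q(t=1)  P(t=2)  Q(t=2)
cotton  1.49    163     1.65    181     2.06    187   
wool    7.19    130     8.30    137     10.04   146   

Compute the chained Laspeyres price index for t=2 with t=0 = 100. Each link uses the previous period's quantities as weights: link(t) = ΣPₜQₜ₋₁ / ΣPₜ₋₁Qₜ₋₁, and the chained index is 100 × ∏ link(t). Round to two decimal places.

139.39

Link t=0→t=1:
ΣP(t=1)Q(t=0) = 1.65×163 + 8.30×130 = 268.95 + 1079 = 1347.95
ΣP(t=0)Q(t=0) = 1.49×163 + 7.19×130 = 242.87 + 934.7 = 1177.57
link = 1347.95/1177.57 = 1.144688
Link t=1→t=2:
ΣP(t=2)Q(t=1) = 2.06×181 + 10.04×137 = 372.86 + 1375.48 = 1748.34
ΣP(t=1)Q(t=1) = 1.65×181 + 8.30×137 = 298.65 + 1137.1 = 1435.75
link = 1748.34/1435.75 = 1.217719
Chained index = 100 × 1.144688 × 1.217719 = 139.3908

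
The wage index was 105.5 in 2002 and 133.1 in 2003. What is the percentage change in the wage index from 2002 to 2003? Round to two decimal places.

26.16%

Change = (133.1 − 105.5) / 105.5 × 100
       = 27.6 / 105.5 × 100 = 26.1611%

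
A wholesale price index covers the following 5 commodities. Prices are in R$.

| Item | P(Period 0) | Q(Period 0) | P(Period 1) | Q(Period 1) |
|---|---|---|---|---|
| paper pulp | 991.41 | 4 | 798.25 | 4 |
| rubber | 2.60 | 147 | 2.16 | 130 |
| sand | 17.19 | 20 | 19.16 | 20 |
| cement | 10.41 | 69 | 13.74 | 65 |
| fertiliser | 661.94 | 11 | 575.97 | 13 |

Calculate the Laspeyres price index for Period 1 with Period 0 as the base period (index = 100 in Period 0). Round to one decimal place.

Laspeyres price index uses base-period quantities as weights.
ΣP(Period 1)·Q(Period 0) = 798.25×4 + 2.16×147 + 19.16×20 + 13.74×69 + 575.97×11 = 3193 + 317.52 + 383.2 + 948.06 + 6335.67 = 11177.45
ΣP(Period 0)·Q(Period 0) = 991.41×4 + 2.60×147 + 17.19×20 + 10.41×69 + 661.94×11 = 3965.64 + 382.2 + 343.8 + 718.29 + 7281.34 = 12691.27
Index = 11177.45 / 12691.27 × 100 = 88.0720

88.1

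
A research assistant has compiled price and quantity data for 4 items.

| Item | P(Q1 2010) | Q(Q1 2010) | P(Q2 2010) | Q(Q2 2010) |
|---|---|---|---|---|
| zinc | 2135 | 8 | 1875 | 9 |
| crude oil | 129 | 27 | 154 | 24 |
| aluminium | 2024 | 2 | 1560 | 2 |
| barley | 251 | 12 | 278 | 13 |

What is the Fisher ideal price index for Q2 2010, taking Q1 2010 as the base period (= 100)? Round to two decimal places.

92.45

Laspeyres component (base-period weights):
ΣP(Q2 2010)Q(Q1 2010) = 1875×8 + 154×27 + 1560×2 + 278×12 = 15000 + 4158 + 3120 + 3336 = 25614
ΣP(Q1 2010)Q(Q1 2010) = 2135×8 + 129×27 + 2024×2 + 251×12 = 17080 + 3483 + 4048 + 3012 = 27623
L = 25614 / 27623 × 100 = 92.7271
Paasche component (current-period weights):
ΣP(Q2 2010)Q(Q2 2010) = 1875×9 + 154×24 + 1560×2 + 278×13 = 16875 + 3696 + 3120 + 3614 = 27305
ΣP(Q1 2010)Q(Q2 2010) = 2135×9 + 129×24 + 2024×2 + 251×13 = 19215 + 3096 + 4048 + 3263 = 29622
P = 27305 / 29622 × 100 = 92.1781
Fisher = √(L × P) = √(92.7271 × 92.1781) = 92.4522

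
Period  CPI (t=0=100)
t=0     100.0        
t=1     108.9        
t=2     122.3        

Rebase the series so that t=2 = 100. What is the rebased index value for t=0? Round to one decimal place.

Rebased(t=0) = 100.0 / 122.3 × 100 = 81.7661

81.8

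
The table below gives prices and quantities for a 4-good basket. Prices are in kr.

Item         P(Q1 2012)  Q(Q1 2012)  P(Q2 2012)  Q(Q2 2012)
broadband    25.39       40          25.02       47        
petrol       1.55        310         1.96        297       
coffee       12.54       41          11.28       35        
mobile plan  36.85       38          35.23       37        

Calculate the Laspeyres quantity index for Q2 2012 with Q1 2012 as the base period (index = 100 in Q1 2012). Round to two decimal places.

Laspeyres quantity index uses base-period prices as weights.
ΣP(Q1 2012)·Q(Q2 2012) = 25.39×47 + 1.55×297 + 12.54×35 + 36.85×37 = 1193.33 + 460.35 + 438.9 + 1363.45 = 3456.03
ΣP(Q1 2012)·Q(Q1 2012) = 25.39×40 + 1.55×310 + 12.54×41 + 36.85×38 = 1015.6 + 480.5 + 514.14 + 1400.3 = 3410.54
Index = 3456.03 / 3410.54 × 100 = 101.3338

101.33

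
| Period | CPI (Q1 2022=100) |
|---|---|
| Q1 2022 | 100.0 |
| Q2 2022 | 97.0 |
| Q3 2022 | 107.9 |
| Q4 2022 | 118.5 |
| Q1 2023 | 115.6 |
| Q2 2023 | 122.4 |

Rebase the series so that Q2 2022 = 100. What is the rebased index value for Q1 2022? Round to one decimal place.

Rebased(Q1 2022) = 100.0 / 97.0 × 100 = 103.0928

103.1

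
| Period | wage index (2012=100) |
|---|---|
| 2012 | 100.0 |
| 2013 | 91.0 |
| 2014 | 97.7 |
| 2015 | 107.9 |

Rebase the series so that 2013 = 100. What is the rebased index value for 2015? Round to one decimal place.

Rebased(2015) = 107.9 / 91.0 × 100 = 118.5714

118.6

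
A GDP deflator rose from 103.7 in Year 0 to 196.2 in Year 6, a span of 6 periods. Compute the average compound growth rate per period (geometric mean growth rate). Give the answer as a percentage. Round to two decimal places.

11.21%

Growth factor = (196.2/103.7)^(1/6) = (1.891996)^(1/6) = 1.112124
Growth rate = 1.112124 − 1 = 0.112124 = 11.2124%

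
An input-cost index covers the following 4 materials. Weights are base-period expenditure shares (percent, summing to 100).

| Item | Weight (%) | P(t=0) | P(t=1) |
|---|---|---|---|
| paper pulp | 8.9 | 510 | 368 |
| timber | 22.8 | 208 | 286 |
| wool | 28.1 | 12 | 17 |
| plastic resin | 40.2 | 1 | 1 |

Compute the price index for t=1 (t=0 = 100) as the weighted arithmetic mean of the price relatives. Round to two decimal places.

paper pulp: 8.9 × (368/510) = 8.9 × 0.721569 = 6.4220
timber: 22.8 × (286/208) = 22.8 × 1.375000 = 31.3500
wool: 28.1 × (17/12) = 28.1 × 1.416667 = 39.8083
plastic resin: 40.2 × (1/1) = 40.2 × 1.000000 = 40.2000
Index = Σ wᵢ·(p₁ᵢ/p₀ᵢ) = 6.4220 + 31.3500 + 39.8083 + 40.2000 = 117.7803

117.78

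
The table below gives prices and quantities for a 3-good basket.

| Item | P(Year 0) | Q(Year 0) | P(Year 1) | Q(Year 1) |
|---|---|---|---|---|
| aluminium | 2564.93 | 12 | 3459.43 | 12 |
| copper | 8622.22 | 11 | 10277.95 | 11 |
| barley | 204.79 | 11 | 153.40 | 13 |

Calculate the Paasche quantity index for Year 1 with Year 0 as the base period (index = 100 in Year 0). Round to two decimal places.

Paasche quantity index uses current-period prices as weights.
ΣP(Year 1)·Q(Year 1) = 3459.43×12 + 10277.95×11 + 153.40×13 = 41513.16 + 113057.45 + 1994.2 = 156564.81
ΣP(Year 1)·Q(Year 0) = 3459.43×12 + 10277.95×11 + 153.40×11 = 41513.16 + 113057.45 + 1687.4 = 156258.01
Index = 156564.81 / 156258.01 × 100 = 100.1963

100.20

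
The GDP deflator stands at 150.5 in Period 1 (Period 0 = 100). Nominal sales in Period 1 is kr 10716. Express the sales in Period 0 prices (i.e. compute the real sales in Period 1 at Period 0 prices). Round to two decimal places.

Real = Nominal ÷ (Index/100) = 10716 ÷ (150.5/100)
     = 10716 ÷ 1.505 = 7120.2658

7120.27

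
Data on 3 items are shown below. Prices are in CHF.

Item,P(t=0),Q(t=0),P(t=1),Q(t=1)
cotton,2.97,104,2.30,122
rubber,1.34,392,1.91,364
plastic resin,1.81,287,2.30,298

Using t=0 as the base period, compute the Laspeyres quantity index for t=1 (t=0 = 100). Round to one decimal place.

102.6

Laspeyres quantity index uses base-period prices as weights.
ΣP(t=0)·Q(t=1) = 2.97×122 + 1.34×364 + 1.81×298 = 362.34 + 487.76 + 539.38 = 1389.48
ΣP(t=0)·Q(t=0) = 2.97×104 + 1.34×392 + 1.81×287 = 308.88 + 525.28 + 519.47 = 1353.63
Index = 1389.48 / 1353.63 × 100 = 102.6484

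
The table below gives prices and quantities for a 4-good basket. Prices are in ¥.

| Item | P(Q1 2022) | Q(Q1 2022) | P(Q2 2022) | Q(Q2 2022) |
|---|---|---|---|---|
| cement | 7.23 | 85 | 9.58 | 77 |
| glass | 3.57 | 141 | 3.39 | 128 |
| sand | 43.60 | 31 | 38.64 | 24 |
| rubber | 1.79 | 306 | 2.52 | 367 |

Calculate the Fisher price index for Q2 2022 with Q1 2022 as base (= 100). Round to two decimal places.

109.68

Laspeyres component (base-period weights):
ΣP(Q2 2022)Q(Q1 2022) = 9.58×85 + 3.39×141 + 38.64×31 + 2.52×306 = 814.3 + 477.99 + 1197.84 + 771.12 = 3261.25
ΣP(Q1 2022)Q(Q1 2022) = 7.23×85 + 3.57×141 + 43.60×31 + 1.79×306 = 614.55 + 503.37 + 1351.6 + 547.74 = 3017.26
L = 3261.25 / 3017.26 × 100 = 108.0865
Paasche component (current-period weights):
ΣP(Q2 2022)Q(Q2 2022) = 9.58×77 + 3.39×128 + 38.64×24 + 2.52×367 = 737.66 + 433.92 + 927.36 + 924.84 = 3023.78
ΣP(Q1 2022)Q(Q2 2022) = 7.23×77 + 3.57×128 + 43.60×24 + 1.79×367 = 556.71 + 456.96 + 1046.4 + 656.93 = 2717
P = 3023.78 / 2717 × 100 = 111.2911
Fisher = √(L × P) = √(108.0865 × 111.2911) = 109.6771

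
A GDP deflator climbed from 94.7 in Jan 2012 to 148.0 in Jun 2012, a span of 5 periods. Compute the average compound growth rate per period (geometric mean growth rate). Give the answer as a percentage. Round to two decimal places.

9.34%

Growth factor = (148.0/94.7)^(1/5) = (1.562830)^(1/5) = 1.093408
Growth rate = 1.093408 − 1 = 0.093408 = 9.3408%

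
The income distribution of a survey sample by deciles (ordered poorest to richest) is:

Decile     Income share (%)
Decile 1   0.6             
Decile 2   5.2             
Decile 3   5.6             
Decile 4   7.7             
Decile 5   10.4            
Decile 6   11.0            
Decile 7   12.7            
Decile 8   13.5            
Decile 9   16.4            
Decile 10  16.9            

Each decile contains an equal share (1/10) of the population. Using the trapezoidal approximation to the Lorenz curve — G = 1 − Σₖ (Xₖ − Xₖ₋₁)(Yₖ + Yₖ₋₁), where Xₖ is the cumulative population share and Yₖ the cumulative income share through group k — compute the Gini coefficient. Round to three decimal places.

0.280

Cumulative income shares Yₖ: 0.0060, 0.0580, 0.1140, 0.1910, 0.2950, 0.4050, 0.5320, 0.6670, 0.8310, 1.0000
Σ (Xₖ−Xₖ₋₁)(Yₖ+Yₖ₋₁) = (1/10)(0.0060+0.0000) + (1/10)(0.0580+0.0060) + (1/10)(0.1140+0.0580) + (1/10)(0.1910+0.1140) + (1/10)(0.2950+0.1910) + (1/10)(0.4050+0.2950) + (1/10)(0.5320+0.4050) + (1/10)(0.6670+0.5320) + (1/10)(0.8310+0.6670) + (1/10)(1.0000+0.8310)
  = 0.0006 + 0.0064 + 0.0172 + 0.0305 + 0.0486 + 0.0700 + 0.0937 + 0.1199 + 0.1498 + 0.1831 = 0.7198
G = 1 − 0.7198 = 0.2802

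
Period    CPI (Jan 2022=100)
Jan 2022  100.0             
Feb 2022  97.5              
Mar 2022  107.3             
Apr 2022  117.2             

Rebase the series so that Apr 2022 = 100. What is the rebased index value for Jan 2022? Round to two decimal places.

Rebased(Jan 2022) = 100.0 / 117.2 × 100 = 85.3242

85.32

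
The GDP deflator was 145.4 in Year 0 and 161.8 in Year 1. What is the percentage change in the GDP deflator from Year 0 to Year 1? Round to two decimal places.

11.28%

Change = (161.8 − 145.4) / 145.4 × 100
       = 16.4 / 145.4 × 100 = 11.2792%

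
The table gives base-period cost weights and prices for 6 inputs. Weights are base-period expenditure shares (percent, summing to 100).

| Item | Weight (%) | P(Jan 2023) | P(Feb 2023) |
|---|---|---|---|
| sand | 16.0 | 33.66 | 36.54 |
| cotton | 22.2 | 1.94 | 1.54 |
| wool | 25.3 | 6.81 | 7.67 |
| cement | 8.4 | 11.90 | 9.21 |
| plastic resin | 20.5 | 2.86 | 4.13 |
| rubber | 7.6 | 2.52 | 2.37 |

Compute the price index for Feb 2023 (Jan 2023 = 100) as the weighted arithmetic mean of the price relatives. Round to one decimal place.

106.7

sand: 16.0 × (36.54/33.66) = 16.0 × 1.085561 = 17.3690
cotton: 22.2 × (1.54/1.94) = 22.2 × 0.793814 = 17.6227
wool: 25.3 × (7.67/6.81) = 25.3 × 1.126285 = 28.4950
cement: 8.4 × (9.21/11.90) = 8.4 × 0.773950 = 6.5012
plastic resin: 20.5 × (4.13/2.86) = 20.5 × 1.444056 = 29.6031
rubber: 7.6 × (2.37/2.52) = 7.6 × 0.940476 = 7.1476
Index = Σ wᵢ·(p₁ᵢ/p₀ᵢ) = 17.3690 + 17.6227 + 28.4950 + 6.5012 + 29.6031 + 7.1476 = 106.7386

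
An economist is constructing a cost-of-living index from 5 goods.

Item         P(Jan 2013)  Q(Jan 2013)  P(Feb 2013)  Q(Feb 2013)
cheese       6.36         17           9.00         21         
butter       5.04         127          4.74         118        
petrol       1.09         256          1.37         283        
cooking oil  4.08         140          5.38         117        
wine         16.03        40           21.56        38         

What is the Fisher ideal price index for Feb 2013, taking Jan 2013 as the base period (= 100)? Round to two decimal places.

121.62

Laspeyres component (base-period weights):
ΣP(Feb 2013)Q(Jan 2013) = 9.00×17 + 4.74×127 + 1.37×256 + 5.38×140 + 21.56×40 = 153 + 601.98 + 350.72 + 753.2 + 862.4 = 2721.3
ΣP(Jan 2013)Q(Jan 2013) = 6.36×17 + 5.04×127 + 1.09×256 + 4.08×140 + 16.03×40 = 108.12 + 640.08 + 279.04 + 571.2 + 641.2 = 2239.64
L = 2721.3 / 2239.64 × 100 = 121.5061
Paasche component (current-period weights):
ΣP(Feb 2013)Q(Feb 2013) = 9.00×21 + 4.74×118 + 1.37×283 + 5.38×117 + 21.56×38 = 189 + 559.32 + 387.71 + 629.46 + 819.28 = 2584.77
ΣP(Jan 2013)Q(Feb 2013) = 6.36×21 + 5.04×118 + 1.09×283 + 4.08×117 + 16.03×38 = 133.56 + 594.72 + 308.47 + 477.36 + 609.14 = 2123.25
P = 2584.77 / 2123.25 × 100 = 121.7365
Fisher = √(L × P) = √(121.5061 × 121.7365) = 121.6213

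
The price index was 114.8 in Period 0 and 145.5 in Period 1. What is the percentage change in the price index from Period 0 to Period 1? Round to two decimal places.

26.74%

Change = (145.5 − 114.8) / 114.8 × 100
       = 30.7 / 114.8 × 100 = 26.7422%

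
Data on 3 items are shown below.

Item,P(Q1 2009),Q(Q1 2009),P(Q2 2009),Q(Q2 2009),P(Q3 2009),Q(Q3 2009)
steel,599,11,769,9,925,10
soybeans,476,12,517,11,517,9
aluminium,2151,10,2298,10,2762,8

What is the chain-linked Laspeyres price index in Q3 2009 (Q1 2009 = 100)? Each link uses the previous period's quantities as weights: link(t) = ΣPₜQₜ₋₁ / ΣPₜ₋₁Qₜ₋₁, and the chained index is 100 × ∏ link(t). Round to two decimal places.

Link Q1 2009→Q2 2009:
ΣP(Q2 2009)Q(Q1 2009) = 769×11 + 517×12 + 2298×10 = 8459 + 6204 + 22980 = 37643
ΣP(Q1 2009)Q(Q1 2009) = 599×11 + 476×12 + 2151×10 = 6589 + 5712 + 21510 = 33811
link = 37643/33811 = 1.113336
Link Q2 2009→Q3 2009:
ΣP(Q3 2009)Q(Q2 2009) = 925×9 + 517×11 + 2762×10 = 8325 + 5687 + 27620 = 41632
ΣP(Q2 2009)Q(Q2 2009) = 769×9 + 517×11 + 2298×10 = 6921 + 5687 + 22980 = 35588
link = 41632/35588 = 1.169833
Chained index = 100 × 1.113336 × 1.169833 = 130.2417

130.24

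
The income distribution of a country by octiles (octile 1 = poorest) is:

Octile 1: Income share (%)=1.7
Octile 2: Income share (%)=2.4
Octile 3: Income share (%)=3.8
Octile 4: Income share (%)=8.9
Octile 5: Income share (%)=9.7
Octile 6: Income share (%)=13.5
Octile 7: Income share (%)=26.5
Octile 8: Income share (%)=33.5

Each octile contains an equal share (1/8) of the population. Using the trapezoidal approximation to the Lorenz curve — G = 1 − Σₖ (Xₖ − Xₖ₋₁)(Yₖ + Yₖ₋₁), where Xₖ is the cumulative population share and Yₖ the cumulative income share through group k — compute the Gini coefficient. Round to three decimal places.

Cumulative income shares Yₖ: 0.0170, 0.0410, 0.0790, 0.1680, 0.2650, 0.4000, 0.6650, 1.0000
Σ (Xₖ−Xₖ₋₁)(Yₖ+Yₖ₋₁) = (1/8)(0.0170+0.0000) + (1/8)(0.0410+0.0170) + (1/8)(0.0790+0.0410) + (1/8)(0.1680+0.0790) + (1/8)(0.2650+0.1680) + (1/8)(0.4000+0.2650) + (1/8)(0.6650+0.4000) + (1/8)(1.0000+0.6650)
  = 0.0021 + 0.0073 + 0.0150 + 0.0309 + 0.0541 + 0.0831 + 0.1331 + 0.2081 = 0.5338
G = 1 − 0.5338 = 0.4662

0.466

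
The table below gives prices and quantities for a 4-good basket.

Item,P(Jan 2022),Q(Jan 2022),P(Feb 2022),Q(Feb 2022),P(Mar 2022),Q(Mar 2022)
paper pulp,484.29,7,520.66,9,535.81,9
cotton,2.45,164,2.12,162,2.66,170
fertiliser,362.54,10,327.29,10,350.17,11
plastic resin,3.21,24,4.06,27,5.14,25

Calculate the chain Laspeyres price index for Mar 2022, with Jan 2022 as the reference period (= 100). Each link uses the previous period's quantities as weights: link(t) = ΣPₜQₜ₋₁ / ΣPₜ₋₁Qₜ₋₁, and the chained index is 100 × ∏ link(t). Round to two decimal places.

Link Jan 2022→Feb 2022:
ΣP(Feb 2022)Q(Jan 2022) = 520.66×7 + 2.12×164 + 327.29×10 + 4.06×24 = 3644.62 + 347.68 + 3272.9 + 97.44 = 7362.64
ΣP(Jan 2022)Q(Jan 2022) = 484.29×7 + 2.45×164 + 362.54×10 + 3.21×24 = 3390.03 + 401.8 + 3625.4 + 77.04 = 7494.27
link = 7362.64/7494.27 = 0.982436
Link Feb 2022→Mar 2022:
ΣP(Mar 2022)Q(Feb 2022) = 535.81×9 + 2.66×162 + 350.17×10 + 5.14×27 = 4822.29 + 430.92 + 3501.7 + 138.78 = 8893.69
ΣP(Feb 2022)Q(Feb 2022) = 520.66×9 + 2.12×162 + 327.29×10 + 4.06×27 = 4685.94 + 343.44 + 3272.9 + 109.62 = 8411.9
link = 8893.69/8411.9 = 1.057275
Chained index = 100 × 0.982436 × 1.057275 = 103.8705

103.87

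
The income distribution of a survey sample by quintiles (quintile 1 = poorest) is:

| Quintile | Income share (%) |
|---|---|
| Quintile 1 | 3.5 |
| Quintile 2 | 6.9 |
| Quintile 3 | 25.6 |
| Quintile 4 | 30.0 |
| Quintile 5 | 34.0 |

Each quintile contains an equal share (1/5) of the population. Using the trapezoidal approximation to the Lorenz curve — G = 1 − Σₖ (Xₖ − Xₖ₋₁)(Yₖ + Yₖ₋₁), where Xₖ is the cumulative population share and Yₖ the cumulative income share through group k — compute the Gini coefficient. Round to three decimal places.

Cumulative income shares Yₖ: 0.0350, 0.1040, 0.3600, 0.6600, 1.0000
Σ (Xₖ−Xₖ₋₁)(Yₖ+Yₖ₋₁) = (1/5)(0.0350+0.0000) + (1/5)(0.1040+0.0350) + (1/5)(0.3600+0.1040) + (1/5)(0.6600+0.3600) + (1/5)(1.0000+0.6600)
  = 0.0070 + 0.0278 + 0.0928 + 0.2040 + 0.3320 = 0.6636
G = 1 − 0.6636 = 0.3364

0.336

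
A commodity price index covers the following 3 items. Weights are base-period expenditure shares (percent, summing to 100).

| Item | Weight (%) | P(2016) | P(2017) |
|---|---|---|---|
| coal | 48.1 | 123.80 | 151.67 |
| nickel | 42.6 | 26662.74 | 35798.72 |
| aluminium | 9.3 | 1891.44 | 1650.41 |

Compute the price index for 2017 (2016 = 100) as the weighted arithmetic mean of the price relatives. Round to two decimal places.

coal: 48.1 × (151.67/123.80) = 48.1 × 1.225121 = 58.9283
nickel: 42.6 × (35798.72/26662.74) = 42.6 × 1.342650 = 57.1969
aluminium: 9.3 × (1650.41/1891.44) = 9.3 × 0.872568 = 8.1149
Index = Σ wᵢ·(p₁ᵢ/p₀ᵢ) = 58.9283 + 57.1969 + 8.1149 = 124.2401

124.24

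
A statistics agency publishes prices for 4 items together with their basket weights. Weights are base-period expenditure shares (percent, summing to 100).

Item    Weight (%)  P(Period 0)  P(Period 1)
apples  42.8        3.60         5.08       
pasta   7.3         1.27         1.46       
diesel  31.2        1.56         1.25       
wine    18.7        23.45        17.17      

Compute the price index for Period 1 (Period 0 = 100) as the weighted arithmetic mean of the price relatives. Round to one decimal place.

107.5

apples: 42.8 × (5.08/3.60) = 42.8 × 1.411111 = 60.3956
pasta: 7.3 × (1.46/1.27) = 7.3 × 1.149606 = 8.3921
diesel: 31.2 × (1.25/1.56) = 31.2 × 0.801282 = 25.0000
wine: 18.7 × (17.17/23.45) = 18.7 × 0.732196 = 13.6921
Index = Σ wᵢ·(p₁ᵢ/p₀ᵢ) = 60.3956 + 8.3921 + 25.0000 + 13.6921 = 107.4797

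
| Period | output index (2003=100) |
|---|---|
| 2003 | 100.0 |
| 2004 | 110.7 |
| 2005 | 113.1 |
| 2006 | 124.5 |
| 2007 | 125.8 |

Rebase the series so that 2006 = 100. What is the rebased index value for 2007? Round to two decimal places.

101.04

Rebased(2007) = 125.8 / 124.5 × 100 = 101.0442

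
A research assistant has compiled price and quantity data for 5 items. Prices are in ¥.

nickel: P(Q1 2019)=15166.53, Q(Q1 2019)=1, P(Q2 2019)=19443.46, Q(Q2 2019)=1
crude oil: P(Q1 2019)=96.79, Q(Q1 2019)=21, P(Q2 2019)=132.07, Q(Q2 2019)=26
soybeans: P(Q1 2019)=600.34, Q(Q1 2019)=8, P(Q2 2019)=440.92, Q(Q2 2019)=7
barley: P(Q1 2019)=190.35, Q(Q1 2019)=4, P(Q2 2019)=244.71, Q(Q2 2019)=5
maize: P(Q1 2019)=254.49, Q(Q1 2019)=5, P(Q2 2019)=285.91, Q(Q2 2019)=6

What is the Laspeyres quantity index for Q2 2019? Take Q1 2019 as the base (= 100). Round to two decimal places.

101.37

Laspeyres quantity index uses base-period prices as weights.
ΣP(Q1 2019)·Q(Q2 2019) = 15166.53×1 + 96.79×26 + 600.34×7 + 190.35×5 + 254.49×6 = 15166.53 + 2516.54 + 4202.38 + 951.75 + 1526.94 = 24364.14
ΣP(Q1 2019)·Q(Q1 2019) = 15166.53×1 + 96.79×21 + 600.34×8 + 190.35×4 + 254.49×5 = 15166.53 + 2032.59 + 4802.72 + 761.4 + 1272.45 = 24035.69
Index = 24364.14 / 24035.69 × 100 = 101.3665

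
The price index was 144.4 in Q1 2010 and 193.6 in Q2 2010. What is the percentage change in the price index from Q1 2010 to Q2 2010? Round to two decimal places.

Change = (193.6 − 144.4) / 144.4 × 100
       = 49.2 / 144.4 × 100 = 34.0720%

34.07%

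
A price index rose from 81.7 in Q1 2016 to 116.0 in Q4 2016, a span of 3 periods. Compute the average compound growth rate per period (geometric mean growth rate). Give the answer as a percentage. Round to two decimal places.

Growth factor = (116.0/81.7)^(1/3) = (1.419829)^(1/3) = 1.123946
Growth rate = 1.123946 − 1 = 0.123946 = 12.3946%

12.39%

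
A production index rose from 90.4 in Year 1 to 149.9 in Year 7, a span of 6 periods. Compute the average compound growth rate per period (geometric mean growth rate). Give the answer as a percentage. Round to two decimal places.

8.79%

Growth factor = (149.9/90.4)^(1/6) = (1.658186)^(1/6) = 1.087941
Growth rate = 1.087941 − 1 = 0.087941 = 8.7941%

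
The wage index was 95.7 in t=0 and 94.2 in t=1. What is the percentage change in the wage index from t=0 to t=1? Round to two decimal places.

Change = (94.2 − 95.7) / 95.7 × 100
       = -1.5 / 95.7 × 100 = -1.5674%

-1.57%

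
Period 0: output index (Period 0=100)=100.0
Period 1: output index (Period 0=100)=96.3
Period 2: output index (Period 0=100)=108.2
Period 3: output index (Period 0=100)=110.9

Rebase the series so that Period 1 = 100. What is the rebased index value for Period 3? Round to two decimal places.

115.16

Rebased(Period 3) = 110.9 / 96.3 × 100 = 115.1610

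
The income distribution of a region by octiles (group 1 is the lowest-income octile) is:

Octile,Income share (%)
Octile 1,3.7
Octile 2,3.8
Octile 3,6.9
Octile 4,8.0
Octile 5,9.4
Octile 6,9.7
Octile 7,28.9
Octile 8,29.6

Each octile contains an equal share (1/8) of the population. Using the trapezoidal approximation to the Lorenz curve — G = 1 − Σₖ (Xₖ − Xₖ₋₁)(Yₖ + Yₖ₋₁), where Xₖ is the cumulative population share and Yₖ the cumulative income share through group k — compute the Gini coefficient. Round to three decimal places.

0.396

Cumulative income shares Yₖ: 0.0370, 0.0750, 0.1440, 0.2240, 0.3180, 0.4150, 0.7040, 1.0000
Σ (Xₖ−Xₖ₋₁)(Yₖ+Yₖ₋₁) = (1/8)(0.0370+0.0000) + (1/8)(0.0750+0.0370) + (1/8)(0.1440+0.0750) + (1/8)(0.2240+0.1440) + (1/8)(0.3180+0.2240) + (1/8)(0.4150+0.3180) + (1/8)(0.7040+0.4150) + (1/8)(1.0000+0.7040)
  = 0.0046 + 0.0140 + 0.0274 + 0.0460 + 0.0678 + 0.0916 + 0.1399 + 0.2130 = 0.6043
G = 1 − 0.6043 = 0.3957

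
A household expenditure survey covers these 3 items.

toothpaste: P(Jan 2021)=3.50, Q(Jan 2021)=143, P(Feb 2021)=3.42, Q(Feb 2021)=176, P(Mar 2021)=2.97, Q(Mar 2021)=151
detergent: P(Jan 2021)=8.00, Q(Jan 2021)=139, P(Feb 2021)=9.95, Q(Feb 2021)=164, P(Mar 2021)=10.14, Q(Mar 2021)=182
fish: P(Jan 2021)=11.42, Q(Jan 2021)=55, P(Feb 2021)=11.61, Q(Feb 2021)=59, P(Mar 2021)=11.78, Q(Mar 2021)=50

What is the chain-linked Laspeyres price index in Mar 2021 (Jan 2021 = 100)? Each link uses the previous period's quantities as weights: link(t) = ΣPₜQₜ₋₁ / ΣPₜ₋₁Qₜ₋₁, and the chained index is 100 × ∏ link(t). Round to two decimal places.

110.59

Link Jan 2021→Feb 2021:
ΣP(Feb 2021)Q(Jan 2021) = 3.42×143 + 9.95×139 + 11.61×55 = 489.06 + 1383.05 + 638.55 = 2510.66
ΣP(Jan 2021)Q(Jan 2021) = 3.50×143 + 8.00×139 + 11.42×55 = 500.5 + 1112 + 628.1 = 2240.6
link = 2510.66/2240.6 = 1.120530
Link Feb 2021→Mar 2021:
ΣP(Mar 2021)Q(Feb 2021) = 2.97×176 + 10.14×164 + 11.78×59 = 522.72 + 1662.96 + 695.02 = 2880.7
ΣP(Feb 2021)Q(Feb 2021) = 3.42×176 + 9.95×164 + 11.61×59 = 601.92 + 1631.8 + 684.99 = 2918.71
link = 2880.7/2918.71 = 0.986977
Chained index = 100 × 1.120530 × 0.986977 = 110.5938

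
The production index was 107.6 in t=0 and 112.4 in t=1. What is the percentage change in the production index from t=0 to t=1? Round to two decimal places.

Change = (112.4 − 107.6) / 107.6 × 100
       = 4.8 / 107.6 × 100 = 4.4610%

4.46%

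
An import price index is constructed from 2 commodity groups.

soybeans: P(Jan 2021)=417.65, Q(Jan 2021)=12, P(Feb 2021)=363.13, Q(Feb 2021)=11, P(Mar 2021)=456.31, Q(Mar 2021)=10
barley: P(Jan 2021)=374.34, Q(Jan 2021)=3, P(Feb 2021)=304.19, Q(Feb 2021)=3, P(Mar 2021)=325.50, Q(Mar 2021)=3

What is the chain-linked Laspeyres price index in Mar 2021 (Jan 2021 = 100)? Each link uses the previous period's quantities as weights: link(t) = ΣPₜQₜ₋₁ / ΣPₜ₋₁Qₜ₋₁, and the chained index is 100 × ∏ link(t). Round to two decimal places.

104.97

Link Jan 2021→Feb 2021:
ΣP(Feb 2021)Q(Jan 2021) = 363.13×12 + 304.19×3 = 4357.56 + 912.57 = 5270.13
ΣP(Jan 2021)Q(Jan 2021) = 417.65×12 + 374.34×3 = 5011.8 + 1123.02 = 6134.82
link = 5270.13/6134.82 = 0.859052
Link Feb 2021→Mar 2021:
ΣP(Mar 2021)Q(Feb 2021) = 456.31×11 + 325.50×3 = 5019.41 + 976.5 = 5995.91
ΣP(Feb 2021)Q(Feb 2021) = 363.13×11 + 304.19×3 = 3994.43 + 912.57 = 4907
link = 5995.91/4907 = 1.221910
Chained index = 100 × 0.859052 × 1.221910 = 104.9684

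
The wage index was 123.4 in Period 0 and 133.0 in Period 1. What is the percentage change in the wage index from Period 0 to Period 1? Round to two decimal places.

7.78%

Change = (133.0 − 123.4) / 123.4 × 100
       = 9.6 / 123.4 × 100 = 7.7796%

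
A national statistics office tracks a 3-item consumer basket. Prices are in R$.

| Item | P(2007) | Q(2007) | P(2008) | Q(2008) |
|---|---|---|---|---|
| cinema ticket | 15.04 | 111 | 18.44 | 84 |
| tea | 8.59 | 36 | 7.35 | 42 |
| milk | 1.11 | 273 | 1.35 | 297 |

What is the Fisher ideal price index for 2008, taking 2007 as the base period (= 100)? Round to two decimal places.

Laspeyres component (base-period weights):
ΣP(2008)Q(2007) = 18.44×111 + 7.35×36 + 1.35×273 = 2046.84 + 264.6 + 368.55 = 2679.99
ΣP(2007)Q(2007) = 15.04×111 + 8.59×36 + 1.11×273 = 1669.44 + 309.24 + 303.03 = 2281.71
L = 2679.99 / 2281.71 × 100 = 117.4553
Paasche component (current-period weights):
ΣP(2008)Q(2008) = 18.44×84 + 7.35×42 + 1.35×297 = 1548.96 + 308.7 + 400.95 = 2258.61
ΣP(2007)Q(2008) = 15.04×84 + 8.59×42 + 1.11×297 = 1263.36 + 360.78 + 329.67 = 1953.81
P = 2258.61 / 1953.81 × 100 = 115.6003
Fisher = √(L × P) = √(117.4553 × 115.6003) = 116.5241

116.52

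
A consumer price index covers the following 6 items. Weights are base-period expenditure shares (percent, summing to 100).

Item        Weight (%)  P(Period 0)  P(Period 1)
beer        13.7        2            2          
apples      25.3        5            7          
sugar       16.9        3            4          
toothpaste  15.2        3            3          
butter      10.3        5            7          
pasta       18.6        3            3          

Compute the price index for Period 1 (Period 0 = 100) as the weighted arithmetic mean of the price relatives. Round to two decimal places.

119.87

beer: 13.7 × (2/2) = 13.7 × 1.000000 = 13.7000
apples: 25.3 × (7/5) = 25.3 × 1.400000 = 35.4200
sugar: 16.9 × (4/3) = 16.9 × 1.333333 = 22.5333
toothpaste: 15.2 × (3/3) = 15.2 × 1.000000 = 15.2000
butter: 10.3 × (7/5) = 10.3 × 1.400000 = 14.4200
pasta: 18.6 × (3/3) = 18.6 × 1.000000 = 18.6000
Index = Σ wᵢ·(p₁ᵢ/p₀ᵢ) = 13.7000 + 35.4200 + 22.5333 + 15.2000 + 14.4200 + 18.6000 = 119.8733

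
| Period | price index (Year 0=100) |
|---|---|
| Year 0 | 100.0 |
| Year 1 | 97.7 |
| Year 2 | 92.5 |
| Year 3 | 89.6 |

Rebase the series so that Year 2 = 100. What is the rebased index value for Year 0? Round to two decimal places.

108.11

Rebased(Year 0) = 100.0 / 92.5 × 100 = 108.1081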